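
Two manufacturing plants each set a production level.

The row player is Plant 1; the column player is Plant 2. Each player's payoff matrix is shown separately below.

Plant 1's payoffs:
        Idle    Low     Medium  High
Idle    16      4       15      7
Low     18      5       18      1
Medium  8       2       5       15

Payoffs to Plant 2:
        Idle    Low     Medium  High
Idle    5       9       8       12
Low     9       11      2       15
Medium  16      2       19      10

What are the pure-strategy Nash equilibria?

For each player, find the best response to each opponent profile; mutual best responses are the pure NE.
Plant 1 against Idle: payoffs 16, 18, 8 → best response Low.
Plant 1 against Low: payoffs 4, 5, 2 → best response Low.
Plant 1 against Medium: payoffs 15, 18, 5 → best response Low.
Plant 1 against High: payoffs 7, 1, 15 → best response Medium.
Plant 2 against Idle: payoffs 5, 9, 8, 12 → best response High.
Plant 2 against Low: payoffs 9, 11, 2, 15 → best response High.
Plant 2 against Medium: payoffs 16, 2, 19, 10 → best response Medium.
No profile is a mutual best response for all players.

No pure-strategy Nash equilibrium.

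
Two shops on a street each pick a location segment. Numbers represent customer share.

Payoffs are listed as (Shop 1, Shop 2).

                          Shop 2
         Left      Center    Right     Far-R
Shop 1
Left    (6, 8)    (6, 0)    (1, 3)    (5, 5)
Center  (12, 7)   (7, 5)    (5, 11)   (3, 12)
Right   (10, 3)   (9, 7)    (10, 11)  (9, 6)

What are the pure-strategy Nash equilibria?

Pure NE: (Right, Right)

Shop 1 against Left: payoffs 6, 12, 10 → best response Center.
Shop 1 against Center: payoffs 6, 7, 9 → best response Right.
Shop 1 against Right: payoffs 1, 5, 10 → best response Right.
Shop 1 against Far-R: payoffs 5, 3, 9 → best response Right.
Shop 2 against Left: payoffs 8, 0, 3, 5 → best response Left.
Shop 2 against Center: payoffs 7, 5, 11, 12 → best response Far-R.
Shop 2 against Right: payoffs 3, 7, 11, 6 → best response Right.
Mutual best responses: (Right, Right).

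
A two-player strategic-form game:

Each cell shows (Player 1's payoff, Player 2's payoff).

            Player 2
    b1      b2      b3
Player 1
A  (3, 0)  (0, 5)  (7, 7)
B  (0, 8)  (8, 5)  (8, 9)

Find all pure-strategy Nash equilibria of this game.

(B, b3)

For each player, find the best response to each opponent profile; mutual best responses are the pure NE.
Player 1 against b1: payoffs 3, 0 → best response A.
Player 1 against b2: payoffs 0, 8 → best response B.
Player 1 against b3: payoffs 7, 8 → best response B.
Player 2 against A: payoffs 0, 5, 7 → best response b3.
Player 2 against B: payoffs 8, 5, 9 → best response b3.
Mutual best responses: (B, b3).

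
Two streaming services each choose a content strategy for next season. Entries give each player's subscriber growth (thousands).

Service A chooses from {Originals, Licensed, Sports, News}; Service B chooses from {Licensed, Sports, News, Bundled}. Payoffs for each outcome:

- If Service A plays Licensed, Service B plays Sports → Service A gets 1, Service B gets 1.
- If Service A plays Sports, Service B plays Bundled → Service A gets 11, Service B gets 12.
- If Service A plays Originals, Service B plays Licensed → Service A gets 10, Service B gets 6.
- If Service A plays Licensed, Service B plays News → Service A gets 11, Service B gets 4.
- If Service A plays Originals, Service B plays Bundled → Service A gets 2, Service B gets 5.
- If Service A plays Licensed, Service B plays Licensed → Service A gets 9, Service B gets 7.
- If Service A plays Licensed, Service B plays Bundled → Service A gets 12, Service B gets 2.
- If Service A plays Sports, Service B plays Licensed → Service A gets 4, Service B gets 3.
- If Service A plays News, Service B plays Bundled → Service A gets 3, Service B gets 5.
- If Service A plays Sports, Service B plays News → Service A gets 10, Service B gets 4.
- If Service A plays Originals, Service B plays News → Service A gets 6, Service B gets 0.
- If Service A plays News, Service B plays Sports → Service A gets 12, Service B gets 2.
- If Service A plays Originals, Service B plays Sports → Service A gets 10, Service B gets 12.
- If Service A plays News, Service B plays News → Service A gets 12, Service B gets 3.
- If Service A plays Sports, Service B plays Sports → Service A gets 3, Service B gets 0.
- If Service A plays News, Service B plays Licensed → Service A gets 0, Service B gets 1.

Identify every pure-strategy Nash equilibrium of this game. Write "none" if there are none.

Service A against Licensed: payoffs 10, 9, 4, 0 → best response Originals.
Service A against Sports: payoffs 10, 1, 3, 12 → best response News.
Service A against News: payoffs 6, 11, 10, 12 → best response News.
Service A against Bundled: payoffs 2, 12, 11, 3 → best response Licensed.
Service B against Originals: payoffs 6, 12, 0, 5 → best response Sports.
Service B against Licensed: payoffs 7, 1, 4, 2 → best response Licensed.
Service B against Sports: payoffs 3, 0, 4, 12 → best response Bundled.
Service B against News: payoffs 1, 2, 3, 5 → best response Bundled.
No profile is a mutual best response for all players.

This game has no pure Nash equilibrium.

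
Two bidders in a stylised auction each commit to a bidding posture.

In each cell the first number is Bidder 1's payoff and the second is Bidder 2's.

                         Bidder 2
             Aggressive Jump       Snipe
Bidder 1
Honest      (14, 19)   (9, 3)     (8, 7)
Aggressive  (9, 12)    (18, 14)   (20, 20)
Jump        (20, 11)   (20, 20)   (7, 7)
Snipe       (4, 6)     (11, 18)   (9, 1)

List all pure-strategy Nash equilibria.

Mark each player's best response to every combination of opponents' strategies; a profile where every player is best-responding is a pure Nash equilibrium.
Bidder 1 against Aggressive: payoffs 14, 9, 20, 4 → best response Jump.
Bidder 1 against Jump: payoffs 9, 18, 20, 11 → best response Jump.
Bidder 1 against Snipe: payoffs 8, 20, 7, 9 → best response Aggressive.
Bidder 2 against Honest: payoffs 19, 3, 7 → best response Aggressive.
Bidder 2 against Aggressive: payoffs 12, 14, 20 → best response Snipe.
Bidder 2 against Jump: payoffs 11, 20, 7 → best response Jump.
Bidder 2 against Snipe: payoffs 6, 18, 1 → best response Jump.
Mutual best responses: (Aggressive, Snipe); (Jump, Jump).

The pure Nash equilibria are (Aggressive, Snipe), (Jump, Jump).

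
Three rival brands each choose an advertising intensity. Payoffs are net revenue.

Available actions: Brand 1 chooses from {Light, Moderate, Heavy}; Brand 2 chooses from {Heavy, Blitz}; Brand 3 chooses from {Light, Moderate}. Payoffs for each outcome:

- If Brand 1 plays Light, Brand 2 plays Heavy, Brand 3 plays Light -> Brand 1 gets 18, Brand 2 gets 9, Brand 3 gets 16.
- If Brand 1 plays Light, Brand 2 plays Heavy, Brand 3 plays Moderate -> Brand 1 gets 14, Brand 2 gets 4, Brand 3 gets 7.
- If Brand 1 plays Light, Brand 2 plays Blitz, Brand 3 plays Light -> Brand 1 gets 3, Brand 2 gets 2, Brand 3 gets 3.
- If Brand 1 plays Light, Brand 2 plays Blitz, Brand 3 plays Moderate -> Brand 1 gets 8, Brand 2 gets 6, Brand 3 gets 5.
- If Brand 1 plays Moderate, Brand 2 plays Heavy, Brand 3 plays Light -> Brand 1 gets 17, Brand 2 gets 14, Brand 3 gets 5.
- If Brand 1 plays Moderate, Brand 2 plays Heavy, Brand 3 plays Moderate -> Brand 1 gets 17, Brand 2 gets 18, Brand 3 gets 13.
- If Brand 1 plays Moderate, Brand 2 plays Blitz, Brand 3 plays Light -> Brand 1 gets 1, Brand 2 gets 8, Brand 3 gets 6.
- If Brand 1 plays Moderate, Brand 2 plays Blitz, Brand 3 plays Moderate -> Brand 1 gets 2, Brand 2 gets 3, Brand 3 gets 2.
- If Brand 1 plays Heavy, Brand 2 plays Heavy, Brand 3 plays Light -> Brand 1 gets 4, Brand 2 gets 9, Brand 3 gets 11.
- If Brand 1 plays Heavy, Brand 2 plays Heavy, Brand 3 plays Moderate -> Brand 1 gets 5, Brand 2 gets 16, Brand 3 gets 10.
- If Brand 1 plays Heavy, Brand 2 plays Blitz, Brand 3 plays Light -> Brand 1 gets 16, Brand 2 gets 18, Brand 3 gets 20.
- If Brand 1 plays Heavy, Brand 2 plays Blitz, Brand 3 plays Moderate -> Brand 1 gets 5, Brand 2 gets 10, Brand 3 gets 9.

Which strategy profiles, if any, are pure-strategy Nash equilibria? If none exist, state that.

The pure Nash equilibria are (Light, Heavy, Light), (Light, Blitz, Moderate), (Moderate, Heavy, Moderate), (Heavy, Blitz, Light).

Brand 1 against (Heavy, Light): payoffs 18, 17, 4 → best response Light.
Brand 1 against (Heavy, Moderate): payoffs 14, 17, 5 → best response Moderate.
Brand 1 against (Blitz, Light): payoffs 3, 1, 16 → best response Heavy.
Brand 1 against (Blitz, Moderate): payoffs 8, 2, 5 → best response Light.
Brand 2 against (Light, Light): payoffs 9, 2 → best response Heavy.
Brand 2 against (Light, Moderate): payoffs 4, 6 → best response Blitz.
Brand 2 against (Moderate, Light): payoffs 14, 8 → best response Heavy.
Brand 2 against (Moderate, Moderate): payoffs 18, 3 → best response Heavy.
Brand 2 against (Heavy, Light): payoffs 9, 18 → best response Blitz.
Brand 2 against (Heavy, Moderate): payoffs 16, 10 → best response Heavy.
Brand 3 against (Light, Heavy): payoffs 16, 7 → best response Light.
Brand 3 against (Light, Blitz): payoffs 3, 5 → best response Moderate.
Brand 3 against (Moderate, Heavy): payoffs 5, 13 → best response Moderate.
Brand 3 against (Moderate, Blitz): payoffs 6, 2 → best response Light.
Brand 3 against (Heavy, Heavy): payoffs 11, 10 → best response Light.
Brand 3 against (Heavy, Blitz): payoffs 20, 9 → best response Light.
Mutual best responses: (Light, Heavy, Light); (Light, Blitz, Moderate); (Moderate, Heavy, Moderate); (Heavy, Blitz, Light).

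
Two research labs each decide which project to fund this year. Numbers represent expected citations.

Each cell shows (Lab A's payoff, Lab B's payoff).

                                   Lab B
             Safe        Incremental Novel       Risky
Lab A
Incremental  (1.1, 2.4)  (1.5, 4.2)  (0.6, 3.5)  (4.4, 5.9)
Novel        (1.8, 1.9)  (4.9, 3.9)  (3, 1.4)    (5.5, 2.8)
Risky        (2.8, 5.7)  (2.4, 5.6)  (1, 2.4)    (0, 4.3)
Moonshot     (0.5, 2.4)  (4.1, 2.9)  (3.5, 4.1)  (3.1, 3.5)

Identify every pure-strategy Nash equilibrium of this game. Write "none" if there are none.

(Incremental, Safe): Lab A can switch to Novel (1.1 → 1.8). Not NE.
(Incremental, Incremental): Lab A can switch to Novel (1.5 → 4.9). Not NE.
(Incremental, Novel): Lab A can switch to Novel (0.6 → 3). Not NE.
(Incremental, Risky): Lab A can switch to Novel (4.4 → 5.5). Not NE.
(Novel, Safe): Lab A can switch to Risky (1.8 → 2.8). Not NE.
(Novel, Incremental): Lab A gets 4.9, best alternative 4.1; Lab B gets 3.9, best alternative 2.8. No profitable deviation — NE.
(Novel, Novel): Lab A can switch to Moonshot (3 → 3.5). Not NE.
(Novel, Risky): Lab B can switch to Incremental (2.8 → 3.9). Not NE.
(Risky, Safe): Lab A gets 2.8, best alternative 1.8; Lab B gets 5.7, best alternative 5.6. No profitable deviation — NE.
(Risky, Incremental): Lab A can switch to Novel (2.4 → 4.9). Not NE.
(Moonshot, Novel): Lab A gets 3.5, best alternative 3; Lab B gets 4.1, best alternative 3.5. No profitable deviation — NE.
(The remaining 5 profiles each have a profitable deviation by the same check.)

(Novel, Incremental), (Risky, Safe), (Moonshot, Novel)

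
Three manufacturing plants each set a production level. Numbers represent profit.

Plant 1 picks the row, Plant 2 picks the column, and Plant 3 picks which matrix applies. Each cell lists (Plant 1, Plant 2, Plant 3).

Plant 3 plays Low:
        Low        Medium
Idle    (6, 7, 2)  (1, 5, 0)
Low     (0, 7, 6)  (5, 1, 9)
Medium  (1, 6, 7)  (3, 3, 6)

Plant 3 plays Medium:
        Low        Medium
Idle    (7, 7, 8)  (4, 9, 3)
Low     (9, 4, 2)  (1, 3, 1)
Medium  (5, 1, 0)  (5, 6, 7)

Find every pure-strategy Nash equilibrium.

Plant 1 against (Low, Low): payoffs 6, 0, 1 → best response Idle.
Plant 1 against (Low, Medium): payoffs 7, 9, 5 → best response Low.
Plant 1 against (Medium, Low): payoffs 1, 5, 3 → best response Low.
Plant 1 against (Medium, Medium): payoffs 4, 1, 5 → best response Medium.
Plant 2 against (Idle, Low): payoffs 7, 5 → best response Low.
Plant 2 against (Idle, Medium): payoffs 7, 9 → best response Medium.
Plant 2 against (Low, Low): payoffs 7, 1 → best response Low.
Plant 2 against (Low, Medium): payoffs 4, 3 → best response Low.
Plant 2 against (Medium, Low): payoffs 6, 3 → best response Low.
Plant 2 against (Medium, Medium): payoffs 1, 6 → best response Medium.
Plant 3 against (Idle, Low): payoffs 2, 8 → best response Medium.
Plant 3 against (Idle, Medium): payoffs 0, 3 → best response Medium.
Plant 3 against (Low, Low): payoffs 6, 2 → best response Low.
Plant 3 against (Low, Medium): payoffs 9, 1 → best response Low.
Plant 3 against (Medium, Low): payoffs 7, 0 → best response Low.
Plant 3 against (Medium, Medium): payoffs 6, 7 → best response Medium.
Mutual best responses: (Medium, Medium, Medium).

(Medium, Medium, Medium)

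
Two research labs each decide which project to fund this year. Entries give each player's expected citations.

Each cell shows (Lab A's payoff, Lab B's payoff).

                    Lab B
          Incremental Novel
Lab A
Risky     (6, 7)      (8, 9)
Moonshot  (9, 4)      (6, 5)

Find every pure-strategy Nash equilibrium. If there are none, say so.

(Risky, Novel)

Lab A against Incremental: payoffs 6, 9 → best response Moonshot.
Lab A against Novel: payoffs 8, 6 → best response Risky.
Lab B against Risky: payoffs 7, 9 → best response Novel.
Lab B against Moonshot: payoffs 4, 5 → best response Novel.
Mutual best responses: (Risky, Novel).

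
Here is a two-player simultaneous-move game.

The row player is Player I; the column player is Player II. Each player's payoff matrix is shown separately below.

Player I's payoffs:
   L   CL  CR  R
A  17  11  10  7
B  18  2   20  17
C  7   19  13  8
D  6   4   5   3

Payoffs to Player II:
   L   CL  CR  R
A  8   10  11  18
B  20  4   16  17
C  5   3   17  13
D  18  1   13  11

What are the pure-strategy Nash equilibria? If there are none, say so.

The unique pure-strategy Nash equilibrium is (B, L).

(A, L): Player I can switch to B (17 → 18). Not NE.
(A, CL): Player I can switch to C (11 → 19). Not NE.
(A, CR): Player I can switch to B (10 → 20). Not NE.
(A, R): Player I can switch to B (7 → 17). Not NE.
(B, L): Player I gets 18, best alternative 17; Player II gets 20, best alternative 17. No profitable deviation — NE.
(B, CL): Player I can switch to A (2 → 11). Not NE.
(B, CR): Player II can switch to L (16 → 20). Not NE.
(B, R): Player II can switch to L (17 → 20). Not NE.
(C, L): Player I can switch to A (7 → 17). Not NE.
(C, CL): Player II can switch to L (3 → 5). Not NE.
(C, CR): Player I can switch to B (13 → 20). Not NE.
(C, R): Player I can switch to B (8 → 17). Not NE.
(D, L): Player I can switch to A (6 → 17). Not NE.
(The remaining 3 profiles each have a profitable deviation by the same check.)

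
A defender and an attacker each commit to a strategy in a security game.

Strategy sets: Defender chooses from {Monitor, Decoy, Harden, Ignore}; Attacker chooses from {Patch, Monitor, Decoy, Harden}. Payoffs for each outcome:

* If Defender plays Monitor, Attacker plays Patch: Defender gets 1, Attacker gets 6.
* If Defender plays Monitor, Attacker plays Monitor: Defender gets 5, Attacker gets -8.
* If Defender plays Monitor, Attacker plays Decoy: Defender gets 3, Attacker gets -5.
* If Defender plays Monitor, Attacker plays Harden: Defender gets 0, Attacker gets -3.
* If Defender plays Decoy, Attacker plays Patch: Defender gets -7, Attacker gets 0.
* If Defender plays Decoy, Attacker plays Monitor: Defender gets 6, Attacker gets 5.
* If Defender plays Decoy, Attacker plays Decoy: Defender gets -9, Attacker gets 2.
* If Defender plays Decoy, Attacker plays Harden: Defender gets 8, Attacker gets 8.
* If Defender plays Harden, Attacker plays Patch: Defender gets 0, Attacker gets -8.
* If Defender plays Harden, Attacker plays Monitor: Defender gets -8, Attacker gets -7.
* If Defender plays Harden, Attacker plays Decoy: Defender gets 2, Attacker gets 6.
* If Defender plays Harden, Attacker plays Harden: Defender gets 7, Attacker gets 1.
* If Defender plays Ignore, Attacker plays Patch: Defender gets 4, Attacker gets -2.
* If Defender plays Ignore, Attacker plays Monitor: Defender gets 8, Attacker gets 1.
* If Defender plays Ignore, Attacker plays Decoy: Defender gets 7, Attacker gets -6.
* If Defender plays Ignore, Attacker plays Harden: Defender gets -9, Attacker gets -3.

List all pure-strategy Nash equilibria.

The pure Nash equilibria are (Decoy, Harden); (Ignore, Monitor).

Mark each player's best response to every combination of opponents' strategies; a profile where every player is best-responding is a pure Nash equilibrium.
Defender against Patch: payoffs 1, -7, 0, 4 → best response Ignore.
Defender against Monitor: payoffs 5, 6, -8, 8 → best response Ignore.
Defender against Decoy: payoffs 3, -9, 2, 7 → best response Ignore.
Defender against Harden: payoffs 0, 8, 7, -9 → best response Decoy.
Attacker against Monitor: payoffs 6, -8, -5, -3 → best response Patch.
Attacker against Decoy: payoffs 0, 5, 2, 8 → best response Harden.
Attacker against Harden: payoffs -8, -7, 6, 1 → best response Decoy.
Attacker against Ignore: payoffs -2, 1, -6, -3 → best response Monitor.
Mutual best responses: (Decoy, Harden); (Ignore, Monitor).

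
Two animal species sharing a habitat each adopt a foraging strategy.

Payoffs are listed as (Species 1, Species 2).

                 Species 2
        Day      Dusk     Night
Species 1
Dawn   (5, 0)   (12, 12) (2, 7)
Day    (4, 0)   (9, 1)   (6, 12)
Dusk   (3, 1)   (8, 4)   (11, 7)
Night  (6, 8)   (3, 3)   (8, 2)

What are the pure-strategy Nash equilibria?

For each strategy profile, look for a profitable unilateral deviation.
(Dawn, Day): Species 1 can switch to Night (5 → 6). Not NE.
(Dawn, Dusk): Species 1 gets 12, best alternative 9; Species 2 gets 12, best alternative 7. No profitable deviation — NE.
(Dawn, Night): Species 1 can switch to Day (2 → 6). Not NE.
(Day, Day): Species 1 can switch to Dawn (4 → 5). Not NE.
(Day, Dusk): Species 1 can switch to Dawn (9 → 12). Not NE.
(Day, Night): Species 1 can switch to Dusk (6 → 11). Not NE.
(Dusk, Day): Species 1 can switch to Dawn (3 → 5). Not NE.
(Dusk, Dusk): Species 1 can switch to Dawn (8 → 12). Not NE.
(Dusk, Night): Species 1 gets 11, best alternative 8; Species 2 gets 7, best alternative 4. No profitable deviation — NE.
(Night, Day): Species 1 gets 6, best alternative 5; Species 2 gets 8, best alternative 3. No profitable deviation — NE.
(Night, Dusk): Species 1 can switch to Dawn (3 → 12). Not NE.
(The remaining 1 profile has a profitable deviation by the same check.)

The pure Nash equilibria are (Dawn, Dusk) and (Dusk, Night) and (Night, Day).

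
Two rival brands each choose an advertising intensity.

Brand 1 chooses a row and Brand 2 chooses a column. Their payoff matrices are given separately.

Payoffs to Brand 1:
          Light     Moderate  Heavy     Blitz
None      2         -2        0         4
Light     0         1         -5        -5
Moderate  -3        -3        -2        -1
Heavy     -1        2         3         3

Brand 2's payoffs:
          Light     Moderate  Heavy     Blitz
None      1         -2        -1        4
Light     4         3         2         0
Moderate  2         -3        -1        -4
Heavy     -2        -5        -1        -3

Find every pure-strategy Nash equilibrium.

(None, Light): Brand 2 can switch to Blitz (1 → 4). Not NE.
(None, Moderate): Brand 1 can switch to Light (-2 → 1). Not NE.
(None, Heavy): Brand 1 can switch to Heavy (0 → 3). Not NE.
(None, Blitz): Brand 1 gets 4, best alternative 3; Brand 2 gets 4, best alternative 1. No profitable deviation — NE.
(Light, Light): Brand 1 can switch to None (0 → 2). Not NE.
(Light, Moderate): Brand 1 can switch to Heavy (1 → 2). Not NE.
(Light, Heavy): Brand 1 can switch to None (-5 → 0). Not NE.
(Light, Blitz): Brand 1 can switch to None (-5 → 4). Not NE.
(Moderate, Light): Brand 1 can switch to None (-3 → 2). Not NE.
(Heavy, Heavy): Brand 1 gets 3, best alternative 0; Brand 2 gets -1, best alternative -2. No profitable deviation — NE.
(The remaining 6 profiles each have a profitable deviation by the same check.)

Pure-strategy Nash equilibria: (None, Blitz), (Heavy, Heavy)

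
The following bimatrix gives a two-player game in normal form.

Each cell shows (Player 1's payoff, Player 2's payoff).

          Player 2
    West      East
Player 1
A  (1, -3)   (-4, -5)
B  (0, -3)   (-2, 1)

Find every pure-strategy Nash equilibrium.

For each strategy profile, look for a profitable unilateral deviation.
(A, West): Player 1 gets 1, best alternative 0; Player 2 gets -3, best alternative -5. No profitable deviation — NE.
(A, East): Player 1 can switch to B (-4 → -2). Not NE.
(B, West): Player 1 can switch to A (0 → 1). Not NE.
(B, East): Player 1 gets -2, best alternative -4; Player 2 gets 1, best alternative -3. No profitable deviation — NE.

(A, West); (B, East)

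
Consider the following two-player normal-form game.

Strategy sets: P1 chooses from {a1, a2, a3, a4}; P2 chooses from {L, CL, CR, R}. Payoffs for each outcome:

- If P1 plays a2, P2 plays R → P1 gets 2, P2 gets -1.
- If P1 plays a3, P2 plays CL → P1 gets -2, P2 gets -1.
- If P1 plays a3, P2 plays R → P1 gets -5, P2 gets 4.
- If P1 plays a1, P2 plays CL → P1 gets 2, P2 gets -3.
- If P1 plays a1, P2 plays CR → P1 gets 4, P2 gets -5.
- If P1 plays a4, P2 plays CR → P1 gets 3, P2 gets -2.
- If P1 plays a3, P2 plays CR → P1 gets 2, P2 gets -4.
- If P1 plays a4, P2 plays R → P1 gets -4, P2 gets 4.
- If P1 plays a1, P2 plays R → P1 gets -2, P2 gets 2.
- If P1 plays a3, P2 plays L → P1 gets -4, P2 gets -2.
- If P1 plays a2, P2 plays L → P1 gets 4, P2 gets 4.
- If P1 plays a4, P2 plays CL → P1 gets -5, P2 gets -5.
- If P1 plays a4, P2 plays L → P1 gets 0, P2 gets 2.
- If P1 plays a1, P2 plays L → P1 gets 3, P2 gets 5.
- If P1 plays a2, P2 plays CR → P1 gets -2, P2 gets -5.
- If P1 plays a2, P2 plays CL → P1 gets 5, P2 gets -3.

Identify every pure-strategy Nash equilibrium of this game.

The unique pure-strategy Nash equilibrium is (a2, L).

P1 against L: payoffs 3, 4, -4, 0 → best response a2.
P1 against CL: payoffs 2, 5, -2, -5 → best response a2.
P1 against CR: payoffs 4, -2, 2, 3 → best response a1.
P1 against R: payoffs -2, 2, -5, -4 → best response a2.
P2 against a1: payoffs 5, -3, -5, 2 → best response L.
P2 against a2: payoffs 4, -3, -5, -1 → best response L.
P2 against a3: payoffs -2, -1, -4, 4 → best response R.
P2 against a4: payoffs 2, -5, -2, 4 → best response R.
Mutual best responses: (a2, L).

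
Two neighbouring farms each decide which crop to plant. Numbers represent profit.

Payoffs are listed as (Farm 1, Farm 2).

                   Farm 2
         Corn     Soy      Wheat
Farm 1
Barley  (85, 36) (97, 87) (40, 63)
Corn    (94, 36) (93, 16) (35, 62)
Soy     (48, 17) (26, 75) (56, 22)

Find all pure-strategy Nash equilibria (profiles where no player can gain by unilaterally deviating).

Check each profile: it is a Nash equilibrium iff no player can strictly gain by switching unilaterally.
(Barley, Corn): Farm 1 can switch to Corn (85 → 94). Not NE.
(Barley, Soy): Farm 1 gets 97, best alternative 93; Farm 2 gets 87, best alternative 63. No profitable deviation — NE.
(Barley, Wheat): Farm 1 can switch to Soy (40 → 56). Not NE.
(Corn, Corn): Farm 2 can switch to Wheat (36 → 62). Not NE.
(Corn, Soy): Farm 1 can switch to Barley (93 → 97). Not NE.
(Corn, Wheat): Farm 1 can switch to Barley (35 → 40). Not NE.
(Soy, Corn): Farm 1 can switch to Barley (48 → 85). Not NE.
(Soy, Soy): Farm 1 can switch to Barley (26 → 97). Not NE.
(Soy, Wheat): Farm 2 can switch to Soy (22 → 75). Not NE.

Pure NE: (Barley, Soy)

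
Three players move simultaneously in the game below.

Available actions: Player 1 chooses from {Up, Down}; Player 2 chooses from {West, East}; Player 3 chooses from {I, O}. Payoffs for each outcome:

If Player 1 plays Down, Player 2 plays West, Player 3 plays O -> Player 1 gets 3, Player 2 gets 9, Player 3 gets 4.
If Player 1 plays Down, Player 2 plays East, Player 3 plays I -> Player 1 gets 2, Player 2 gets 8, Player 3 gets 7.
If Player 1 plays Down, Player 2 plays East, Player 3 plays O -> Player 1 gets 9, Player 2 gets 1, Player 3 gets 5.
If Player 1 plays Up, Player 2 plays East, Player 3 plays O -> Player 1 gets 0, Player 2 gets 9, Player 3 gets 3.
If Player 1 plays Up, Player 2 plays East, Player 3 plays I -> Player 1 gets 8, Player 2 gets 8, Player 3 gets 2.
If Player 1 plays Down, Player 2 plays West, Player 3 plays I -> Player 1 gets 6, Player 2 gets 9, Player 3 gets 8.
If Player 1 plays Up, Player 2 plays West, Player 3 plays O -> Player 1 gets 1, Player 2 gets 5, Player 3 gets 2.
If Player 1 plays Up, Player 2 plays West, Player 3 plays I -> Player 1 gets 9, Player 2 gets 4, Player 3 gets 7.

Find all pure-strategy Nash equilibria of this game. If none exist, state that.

For each player, find the best response to each opponent profile; mutual best responses are the pure NE.
Player 1 against (West, I): payoffs 9, 6 → best response Up.
Player 1 against (West, O): payoffs 1, 3 → best response Down.
Player 1 against (East, I): payoffs 8, 2 → best response Up.
Player 1 against (East, O): payoffs 0, 9 → best response Down.
Player 2 against (Up, I): payoffs 4, 8 → best response East.
Player 2 against (Up, O): payoffs 5, 9 → best response East.
Player 2 against (Down, I): payoffs 9, 8 → best response West.
Player 2 against (Down, O): payoffs 9, 1 → best response West.
Player 3 against (Up, West): payoffs 7, 2 → best response I.
Player 3 against (Up, East): payoffs 2, 3 → best response O.
Player 3 against (Down, West): payoffs 8, 4 → best response I.
Player 3 against (Down, East): payoffs 7, 5 → best response I.
No profile is a mutual best response for all players.

none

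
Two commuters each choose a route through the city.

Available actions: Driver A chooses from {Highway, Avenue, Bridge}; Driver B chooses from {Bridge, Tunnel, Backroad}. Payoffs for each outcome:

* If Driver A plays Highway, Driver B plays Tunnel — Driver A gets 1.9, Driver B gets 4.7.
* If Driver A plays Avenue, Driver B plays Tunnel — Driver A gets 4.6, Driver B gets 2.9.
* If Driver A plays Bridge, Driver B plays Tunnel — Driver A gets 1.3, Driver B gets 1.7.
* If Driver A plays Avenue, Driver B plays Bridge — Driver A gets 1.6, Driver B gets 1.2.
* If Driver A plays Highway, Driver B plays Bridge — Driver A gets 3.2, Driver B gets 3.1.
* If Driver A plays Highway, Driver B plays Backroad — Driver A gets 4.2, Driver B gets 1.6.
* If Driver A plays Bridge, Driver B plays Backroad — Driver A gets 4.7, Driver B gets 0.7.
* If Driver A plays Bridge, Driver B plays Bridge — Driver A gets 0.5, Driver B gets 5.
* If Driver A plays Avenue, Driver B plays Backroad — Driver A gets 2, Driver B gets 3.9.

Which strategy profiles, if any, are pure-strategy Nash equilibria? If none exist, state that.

There is no pure-strategy Nash equilibrium.

(Highway, Bridge): Driver B can switch to Tunnel (3.1 → 4.7). Not NE.
(Highway, Tunnel): Driver A can switch to Avenue (1.9 → 4.6). Not NE.
(Highway, Backroad): Driver A can switch to Bridge (4.2 → 4.7). Not NE.
(Avenue, Bridge): Driver A can switch to Highway (1.6 → 3.2). Not NE.
(Avenue, Tunnel): Driver B can switch to Backroad (2.9 → 3.9). Not NE.
(Avenue, Backroad): Driver A can switch to Highway (2 → 4.2). Not NE.
(Bridge, Bridge): Driver A can switch to Highway (0.5 → 3.2). Not NE.
(Bridge, Tunnel): Driver A can switch to Highway (1.3 → 1.9). Not NE.
(Bridge, Backroad): Driver B can switch to Bridge (0.7 → 5). Not NE.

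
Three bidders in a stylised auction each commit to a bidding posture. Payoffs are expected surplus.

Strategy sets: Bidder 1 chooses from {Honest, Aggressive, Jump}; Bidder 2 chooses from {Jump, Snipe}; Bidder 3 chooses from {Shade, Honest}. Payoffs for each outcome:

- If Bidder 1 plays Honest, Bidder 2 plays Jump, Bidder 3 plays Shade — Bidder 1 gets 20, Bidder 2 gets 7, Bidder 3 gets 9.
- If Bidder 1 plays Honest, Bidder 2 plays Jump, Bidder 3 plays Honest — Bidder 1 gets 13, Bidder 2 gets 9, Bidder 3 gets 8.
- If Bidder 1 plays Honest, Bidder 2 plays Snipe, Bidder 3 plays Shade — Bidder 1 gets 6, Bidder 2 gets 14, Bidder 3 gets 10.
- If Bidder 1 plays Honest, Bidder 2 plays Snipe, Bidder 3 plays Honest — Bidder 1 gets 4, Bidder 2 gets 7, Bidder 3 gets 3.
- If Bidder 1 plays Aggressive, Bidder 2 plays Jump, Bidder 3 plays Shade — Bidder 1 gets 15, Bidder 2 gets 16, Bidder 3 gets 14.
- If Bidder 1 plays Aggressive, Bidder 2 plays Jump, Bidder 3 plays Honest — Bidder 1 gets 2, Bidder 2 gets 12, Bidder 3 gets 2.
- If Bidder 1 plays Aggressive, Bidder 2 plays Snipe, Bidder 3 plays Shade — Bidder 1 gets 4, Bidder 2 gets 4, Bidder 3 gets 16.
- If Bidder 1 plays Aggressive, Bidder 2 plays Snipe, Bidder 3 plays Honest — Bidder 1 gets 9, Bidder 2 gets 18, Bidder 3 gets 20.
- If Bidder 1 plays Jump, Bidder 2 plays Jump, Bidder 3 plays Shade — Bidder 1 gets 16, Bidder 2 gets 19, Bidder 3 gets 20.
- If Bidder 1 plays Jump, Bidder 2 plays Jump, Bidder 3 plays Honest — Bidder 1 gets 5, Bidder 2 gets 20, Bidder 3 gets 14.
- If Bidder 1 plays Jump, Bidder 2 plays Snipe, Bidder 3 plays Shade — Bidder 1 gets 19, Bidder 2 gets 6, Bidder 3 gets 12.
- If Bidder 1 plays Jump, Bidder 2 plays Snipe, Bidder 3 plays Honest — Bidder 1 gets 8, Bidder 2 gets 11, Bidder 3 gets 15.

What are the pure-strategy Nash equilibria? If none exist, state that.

Pure NE: (Aggressive, Snipe, Honest)

(Honest, Jump, Shade): Bidder 2 can switch to Snipe (7 → 14). Not NE.
(Honest, Jump, Honest): Bidder 3 can switch to Shade (8 → 9). Not NE.
(Honest, Snipe, Shade): Bidder 1 can switch to Jump (6 → 19). Not NE.
(Honest, Snipe, Honest): Bidder 1 can switch to Aggressive (4 → 9). Not NE.
(Aggressive, Jump, Shade): Bidder 1 can switch to Honest (15 → 20). Not NE.
(Aggressive, Jump, Honest): Bidder 1 can switch to Honest (2 → 13). Not NE.
(Aggressive, Snipe, Shade): Bidder 1 can switch to Honest (4 → 6). Not NE.
(Aggressive, Snipe, Honest): Bidder 1 gets 9, best alternative 8; Bidder 2 gets 18, best alternative 12; Bidder 3 gets 20, best alternative 16. No profitable deviation — NE.
(Jump, Jump, Shade): Bidder 1 can switch to Honest (16 → 20). Not NE.
(Jump, Jump, Honest): Bidder 1 can switch to Honest (5 → 13). Not NE.
(Jump, Snipe, Shade): Bidder 2 can switch to Jump (6 → 19). Not NE.
(Jump, Snipe, Honest): Bidder 1 can switch to Aggressive (8 → 9). Not NE.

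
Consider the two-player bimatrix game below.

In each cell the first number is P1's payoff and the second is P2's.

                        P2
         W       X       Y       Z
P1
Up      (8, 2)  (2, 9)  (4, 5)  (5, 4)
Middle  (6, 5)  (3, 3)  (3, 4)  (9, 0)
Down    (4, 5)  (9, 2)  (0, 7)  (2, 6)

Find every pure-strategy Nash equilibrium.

P1 against W: payoffs 8, 6, 4 → best response Up.
P1 against X: payoffs 2, 3, 9 → best response Down.
P1 against Y: payoffs 4, 3, 0 → best response Up.
P1 against Z: payoffs 5, 9, 2 → best response Middle.
P2 against Up: payoffs 2, 9, 5, 4 → best response X.
P2 against Middle: payoffs 5, 3, 4, 0 → best response W.
P2 against Down: payoffs 5, 2, 7, 6 → best response Y.
No profile is a mutual best response for all players.

No pure-strategy Nash equilibrium.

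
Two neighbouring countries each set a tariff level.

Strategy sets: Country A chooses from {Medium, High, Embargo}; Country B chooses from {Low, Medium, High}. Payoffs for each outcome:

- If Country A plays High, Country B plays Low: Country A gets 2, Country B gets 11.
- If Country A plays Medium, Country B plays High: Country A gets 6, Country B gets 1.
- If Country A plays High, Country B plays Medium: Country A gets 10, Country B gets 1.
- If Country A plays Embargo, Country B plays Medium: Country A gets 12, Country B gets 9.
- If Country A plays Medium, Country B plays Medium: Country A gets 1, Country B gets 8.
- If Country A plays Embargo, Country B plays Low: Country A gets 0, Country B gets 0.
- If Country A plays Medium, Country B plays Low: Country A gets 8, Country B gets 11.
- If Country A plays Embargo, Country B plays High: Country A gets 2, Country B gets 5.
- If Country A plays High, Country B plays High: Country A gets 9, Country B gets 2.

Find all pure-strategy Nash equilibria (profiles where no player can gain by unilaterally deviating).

(Medium, Low): Country A gets 8, best alternative 2; Country B gets 11, best alternative 8. No profitable deviation — NE.
(Medium, Medium): Country A can switch to High (1 → 10). Not NE.
(Medium, High): Country A can switch to High (6 → 9). Not NE.
(High, Low): Country A can switch to Medium (2 → 8). Not NE.
(High, Medium): Country A can switch to Embargo (10 → 12). Not NE.
(High, High): Country B can switch to Low (2 → 11). Not NE.
(Embargo, Low): Country A can switch to Medium (0 → 8). Not NE.
(Embargo, Medium): Country A gets 12, best alternative 10; Country B gets 9, best alternative 5. No profitable deviation — NE.
(The remaining 1 profile has a profitable deviation by the same check.)

Pure-strategy Nash equilibria: (Medium, Low); (Embargo, Medium)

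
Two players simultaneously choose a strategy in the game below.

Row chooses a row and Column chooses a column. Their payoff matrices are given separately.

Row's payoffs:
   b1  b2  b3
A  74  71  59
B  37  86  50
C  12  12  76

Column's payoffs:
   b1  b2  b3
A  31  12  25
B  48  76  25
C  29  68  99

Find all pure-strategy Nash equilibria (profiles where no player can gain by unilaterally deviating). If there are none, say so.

Row against b1: payoffs 74, 37, 12 → best response A.
Row against b2: payoffs 71, 86, 12 → best response B.
Row against b3: payoffs 59, 50, 76 → best response C.
Column against A: payoffs 31, 12, 25 → best response b1.
Column against B: payoffs 48, 76, 25 → best response b2.
Column against C: payoffs 29, 68, 99 → best response b3.
Mutual best responses: (A, b1); (B, b2); (C, b3).

Pure-strategy Nash equilibria: (A, b1) and (B, b2) and (C, b3)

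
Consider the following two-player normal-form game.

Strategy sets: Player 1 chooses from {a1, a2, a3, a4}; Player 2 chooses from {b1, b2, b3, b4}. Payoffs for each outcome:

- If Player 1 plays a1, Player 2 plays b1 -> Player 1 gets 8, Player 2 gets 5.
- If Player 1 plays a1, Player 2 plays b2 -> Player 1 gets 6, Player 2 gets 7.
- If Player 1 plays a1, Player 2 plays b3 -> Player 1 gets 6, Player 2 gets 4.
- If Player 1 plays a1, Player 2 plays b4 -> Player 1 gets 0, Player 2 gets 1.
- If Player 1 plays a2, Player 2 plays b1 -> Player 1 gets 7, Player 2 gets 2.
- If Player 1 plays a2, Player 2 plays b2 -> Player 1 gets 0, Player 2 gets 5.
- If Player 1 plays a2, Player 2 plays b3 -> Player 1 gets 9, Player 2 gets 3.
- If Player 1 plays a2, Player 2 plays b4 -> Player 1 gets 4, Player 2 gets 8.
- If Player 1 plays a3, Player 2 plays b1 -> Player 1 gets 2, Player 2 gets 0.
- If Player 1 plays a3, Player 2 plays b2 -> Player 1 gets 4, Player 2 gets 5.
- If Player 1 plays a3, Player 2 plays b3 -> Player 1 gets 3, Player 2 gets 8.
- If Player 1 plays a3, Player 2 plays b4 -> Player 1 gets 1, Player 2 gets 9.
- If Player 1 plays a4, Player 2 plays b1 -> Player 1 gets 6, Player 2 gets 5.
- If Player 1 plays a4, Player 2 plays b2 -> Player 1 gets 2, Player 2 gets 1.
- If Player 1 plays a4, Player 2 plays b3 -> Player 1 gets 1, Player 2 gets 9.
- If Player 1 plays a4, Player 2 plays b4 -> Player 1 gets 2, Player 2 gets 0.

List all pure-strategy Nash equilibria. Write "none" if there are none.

(a1, b1): Player 2 can switch to b2 (5 → 7). Not NE.
(a1, b2): Player 1 gets 6, best alternative 4; Player 2 gets 7, best alternative 5. No profitable deviation — NE.
(a1, b3): Player 1 can switch to a2 (6 → 9). Not NE.
(a1, b4): Player 1 can switch to a2 (0 → 4). Not NE.
(a2, b1): Player 1 can switch to a1 (7 → 8). Not NE.
(a2, b2): Player 1 can switch to a1 (0 → 6). Not NE.
(a2, b3): Player 2 can switch to b2 (3 → 5). Not NE.
(a2, b4): Player 1 gets 4, best alternative 2; Player 2 gets 8, best alternative 5. No profitable deviation — NE.
(a3, b1): Player 1 can switch to a1 (2 → 8). Not NE.
(a3, b2): Player 1 can switch to a1 (4 → 6). Not NE.
(The remaining 6 profiles each have a profitable deviation by the same check.)

Pure-strategy Nash equilibria: (a1, b2) and (a2, b4)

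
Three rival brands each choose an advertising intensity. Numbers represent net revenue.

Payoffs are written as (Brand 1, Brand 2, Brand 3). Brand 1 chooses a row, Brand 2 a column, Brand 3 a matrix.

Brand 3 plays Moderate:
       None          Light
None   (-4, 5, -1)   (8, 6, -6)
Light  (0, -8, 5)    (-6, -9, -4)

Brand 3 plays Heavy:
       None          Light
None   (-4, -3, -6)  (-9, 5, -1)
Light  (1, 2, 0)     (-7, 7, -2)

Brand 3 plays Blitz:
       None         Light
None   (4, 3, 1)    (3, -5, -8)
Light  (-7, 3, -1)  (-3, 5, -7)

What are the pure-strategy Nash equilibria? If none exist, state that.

Pure-strategy Nash equilibria: (None, None, Blitz), (Light, None, Moderate), (Light, Light, Heavy)

(None, None, Moderate): Brand 1 can switch to Light (-4 → 0). Not NE.
(None, None, Heavy): Brand 1 can switch to Light (-4 → 1). Not NE.
(None, None, Blitz): Brand 1 gets 4, best alternative -7; Brand 2 gets 3, best alternative -5; Brand 3 gets 1, best alternative -1. No profitable deviation — NE.
(None, Light, Moderate): Brand 3 can switch to Heavy (-6 → -1). Not NE.
(None, Light, Heavy): Brand 1 can switch to Light (-9 → -7). Not NE.
(None, Light, Blitz): Brand 2 can switch to None (-5 → 3). Not NE.
(Light, None, Moderate): Brand 1 gets 0, best alternative -4; Brand 2 gets -8, best alternative -9; Brand 3 gets 5, best alternative 0. No profitable deviation — NE.
(Light, None, Heavy): Brand 2 can switch to Light (2 → 7). Not NE.
(Light, Light, Heavy): Brand 1 gets -7, best alternative -9; Brand 2 gets 7, best alternative 2; Brand 3 gets -2, best alternative -4. No profitable deviation — NE.
(The remaining 3 profiles each have a profitable deviation by the same check.)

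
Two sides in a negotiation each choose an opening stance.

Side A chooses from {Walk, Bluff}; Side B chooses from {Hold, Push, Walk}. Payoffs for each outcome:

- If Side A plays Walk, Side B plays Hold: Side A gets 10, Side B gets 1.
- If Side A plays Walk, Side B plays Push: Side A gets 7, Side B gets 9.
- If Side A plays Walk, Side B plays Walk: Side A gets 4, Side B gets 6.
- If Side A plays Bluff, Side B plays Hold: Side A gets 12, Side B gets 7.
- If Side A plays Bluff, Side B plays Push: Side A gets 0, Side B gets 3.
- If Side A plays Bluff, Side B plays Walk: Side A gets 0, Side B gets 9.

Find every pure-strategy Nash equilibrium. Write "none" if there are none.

Pure NE: (Walk, Push)

For each player, find the best response to each opponent profile; mutual best responses are the pure NE.
Side A against Hold: payoffs 10, 12 → best response Bluff.
Side A against Push: payoffs 7, 0 → best response Walk.
Side A against Walk: payoffs 4, 0 → best response Walk.
Side B against Walk: payoffs 1, 9, 6 → best response Push.
Side B against Bluff: payoffs 7, 3, 9 → best response Walk.
Mutual best responses: (Walk, Push).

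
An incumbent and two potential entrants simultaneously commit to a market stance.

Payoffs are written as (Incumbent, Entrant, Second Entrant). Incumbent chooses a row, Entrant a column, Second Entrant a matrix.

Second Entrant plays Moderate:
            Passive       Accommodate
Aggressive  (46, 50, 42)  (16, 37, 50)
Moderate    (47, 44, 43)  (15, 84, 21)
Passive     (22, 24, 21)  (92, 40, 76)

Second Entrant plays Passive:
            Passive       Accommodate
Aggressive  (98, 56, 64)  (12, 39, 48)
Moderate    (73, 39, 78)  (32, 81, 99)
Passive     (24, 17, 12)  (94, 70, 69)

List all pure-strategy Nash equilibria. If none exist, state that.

Incumbent against (Passive, Moderate): payoffs 46, 47, 22 → best response Moderate.
Incumbent against (Passive, Passive): payoffs 98, 73, 24 → best response Aggressive.
Incumbent against (Accommodate, Moderate): payoffs 16, 15, 92 → best response Passive.
Incumbent against (Accommodate, Passive): payoffs 12, 32, 94 → best response Passive.
Entrant against (Aggressive, Moderate): payoffs 50, 37 → best response Passive.
Entrant against (Aggressive, Passive): payoffs 56, 39 → best response Passive.
Entrant against (Moderate, Moderate): payoffs 44, 84 → best response Accommodate.
Entrant against (Moderate, Passive): payoffs 39, 81 → best response Accommodate.
Entrant against (Passive, Moderate): payoffs 24, 40 → best response Accommodate.
Entrant against (Passive, Passive): payoffs 17, 70 → best response Accommodate.
Second Entrant against (Aggressive, Passive): payoffs 42, 64 → best response Passive.
Second Entrant against (Aggressive, Accommodate): payoffs 50, 48 → best response Moderate.
Second Entrant against (Moderate, Passive): payoffs 43, 78 → best response Passive.
Second Entrant against (Moderate, Accommodate): payoffs 21, 99 → best response Passive.
Second Entrant against (Passive, Passive): payoffs 21, 12 → best response Moderate.
Second Entrant against (Passive, Accommodate): payoffs 76, 69 → best response Moderate.
Mutual best responses: (Aggressive, Passive, Passive); (Passive, Accommodate, Moderate).

(Aggressive, Passive, Passive) and (Passive, Accommodate, Moderate)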